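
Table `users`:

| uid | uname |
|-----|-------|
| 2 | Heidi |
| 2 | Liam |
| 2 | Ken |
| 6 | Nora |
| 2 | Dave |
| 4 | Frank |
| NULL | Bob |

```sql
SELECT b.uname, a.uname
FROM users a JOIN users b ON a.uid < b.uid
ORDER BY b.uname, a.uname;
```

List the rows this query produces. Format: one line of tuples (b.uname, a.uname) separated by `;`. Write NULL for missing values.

(Frank, Dave); (Frank, Heidi); (Frank, Ken); (Frank, Liam); (Nora, Dave); (Nora, Frank); (Nora, Heidi); (Nora, Ken); (Nora, Liam)

INNER JOIN keeps only pairs where the ON condition holds.
Matching on a.uid < b.uid. A NULL in a compared column never satisfies the condition.
- uid=2: 2 matching b row(s), so 2 row(s) emitted.
- uid=2: 2 matching b row(s), so 2 row(s) emitted.
- uid=2: 2 matching b row(s), so 2 row(s) emitted.
- uid=6: no matching b row, dropped.
- uid=2: 2 matching b row(s), so 2 row(s) emitted.
- uid=4: 1 matching b row(s), so 1 row(s) emitted.
- uid=NULL: no matching b row, dropped.
After projecting and ordering:
b.uname | a.uname
Frank | Dave
Frank | Heidi
Frank | Ken
Frank | Liam
Nora | Dave
Nora | Frank
Nora | Heidi
Nora | Ken
Nora | Liam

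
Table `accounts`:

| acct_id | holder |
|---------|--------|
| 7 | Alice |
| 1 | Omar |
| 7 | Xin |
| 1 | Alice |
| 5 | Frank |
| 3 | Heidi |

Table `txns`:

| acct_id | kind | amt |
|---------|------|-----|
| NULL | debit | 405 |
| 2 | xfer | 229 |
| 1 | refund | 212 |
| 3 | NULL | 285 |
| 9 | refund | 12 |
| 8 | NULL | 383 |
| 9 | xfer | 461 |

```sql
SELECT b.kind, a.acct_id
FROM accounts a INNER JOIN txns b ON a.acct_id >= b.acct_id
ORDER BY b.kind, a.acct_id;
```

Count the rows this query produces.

14

INNER JOIN keeps only pairs where the ON condition holds.
Matching on a.acct_id >= b.acct_id. A NULL in a compared column never satisfies the condition.
- acct_id=7: 3 matching b row(s), so 3 row(s) emitted.
- acct_id=1: 1 matching b row(s), so 1 row(s) emitted.
- acct_id=7: 3 matching b row(s), so 3 row(s) emitted.
- acct_id=1: 1 matching b row(s), so 1 row(s) emitted.
- acct_id=5: 3 matching b row(s), so 3 row(s) emitted.
- acct_id=3: 3 matching b row(s), so 3 row(s) emitted.
Total: 14 rows.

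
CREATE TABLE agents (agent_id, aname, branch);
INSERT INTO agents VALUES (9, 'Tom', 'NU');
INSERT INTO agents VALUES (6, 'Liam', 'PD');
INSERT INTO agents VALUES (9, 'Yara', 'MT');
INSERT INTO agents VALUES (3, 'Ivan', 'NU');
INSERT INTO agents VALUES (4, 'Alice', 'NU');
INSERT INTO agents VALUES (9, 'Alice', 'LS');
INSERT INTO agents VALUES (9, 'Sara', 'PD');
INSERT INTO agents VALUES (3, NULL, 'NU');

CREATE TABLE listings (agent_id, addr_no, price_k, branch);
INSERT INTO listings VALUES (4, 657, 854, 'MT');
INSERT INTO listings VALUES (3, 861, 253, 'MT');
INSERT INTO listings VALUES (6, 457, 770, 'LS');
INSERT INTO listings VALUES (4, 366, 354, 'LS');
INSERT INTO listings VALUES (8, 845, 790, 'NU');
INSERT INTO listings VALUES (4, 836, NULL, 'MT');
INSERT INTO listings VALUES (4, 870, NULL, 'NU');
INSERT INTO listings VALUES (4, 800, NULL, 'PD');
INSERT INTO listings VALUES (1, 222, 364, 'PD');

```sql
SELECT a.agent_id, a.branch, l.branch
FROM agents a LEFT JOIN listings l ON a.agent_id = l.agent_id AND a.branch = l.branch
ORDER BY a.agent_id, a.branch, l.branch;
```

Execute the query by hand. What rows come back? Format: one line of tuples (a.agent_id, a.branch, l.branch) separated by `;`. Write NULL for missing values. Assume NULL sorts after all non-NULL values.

LEFT JOIN keeps every row from `agents`; unmatched rows get NULL for `listings`'s columns.
Matching on a.agent_id = l.agent_id AND a.branch = l.branch.
Matched pairs: 1; unmatched a rows kept: 7.

(3, NU, NULL); (3, NU, NULL); (4, NU, NU); (6, PD, NULL); (9, LS, NULL); (9, MT, NULL); (9, NU, NULL); (9, PD, NULL)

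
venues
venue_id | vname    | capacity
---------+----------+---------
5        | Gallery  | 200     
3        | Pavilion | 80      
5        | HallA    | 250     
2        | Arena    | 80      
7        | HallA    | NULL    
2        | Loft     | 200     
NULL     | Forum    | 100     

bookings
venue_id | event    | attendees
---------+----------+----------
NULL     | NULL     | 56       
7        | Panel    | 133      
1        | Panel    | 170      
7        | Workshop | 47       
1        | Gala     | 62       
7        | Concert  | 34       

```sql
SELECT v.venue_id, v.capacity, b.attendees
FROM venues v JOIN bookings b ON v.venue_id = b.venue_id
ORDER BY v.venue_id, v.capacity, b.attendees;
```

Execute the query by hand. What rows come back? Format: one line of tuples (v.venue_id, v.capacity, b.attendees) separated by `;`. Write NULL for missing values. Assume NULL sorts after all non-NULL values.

(7, NULL, 34); (7, NULL, 47); (7, NULL, 133)

INNER JOIN keeps only pairs where the ON condition holds.
Matching on v.venue_id = b.venue_id. A NULL in a compared column never satisfies the condition.
- venue_id=5: no matching b row, dropped.
- venue_id=3: no matching b row, dropped.
- venue_id=5: no matching b row, dropped.
- venue_id=2: no matching b row, dropped.
- venue_id=7: 3 matching b row(s), so 3 row(s) emitted.
- venue_id=2: no matching b row, dropped.
- venue_id=NULL: no matching b row, dropped.
After projecting and ordering:
v.venue_id | v.capacity | b.attendees
7 | NULL | 34
7 | NULL | 47
7 | NULL | 133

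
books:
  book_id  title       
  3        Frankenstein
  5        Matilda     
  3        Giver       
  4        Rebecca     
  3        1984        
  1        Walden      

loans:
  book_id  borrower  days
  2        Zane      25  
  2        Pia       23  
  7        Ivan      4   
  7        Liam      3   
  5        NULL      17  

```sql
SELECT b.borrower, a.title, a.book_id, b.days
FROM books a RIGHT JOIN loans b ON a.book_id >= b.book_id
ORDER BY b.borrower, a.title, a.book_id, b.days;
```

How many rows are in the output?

RIGHT JOIN keeps every row from `loans`; unmatched rows get NULL for `books`'s columns.
Matching on a.book_id >= b.book_id.
- a[0] book_id=3 → 2 match(es) in b → 2 row(s).
- a[1] book_id=5 → 3 match(es) in b → 3 row(s).
- a[2] book_id=3 → 2 match(es) in b → 2 row(s).
- a[3] book_id=4 → 2 match(es) in b → 2 row(s).
- a[4] book_id=3 → 2 match(es) in b → 2 row(s).
- a[5] book_id=1 → no match.
- plus 2 unmatched b row(s), each kept with NULL a columns.
Total: 11 matched + 2 padded = 13 rows.

13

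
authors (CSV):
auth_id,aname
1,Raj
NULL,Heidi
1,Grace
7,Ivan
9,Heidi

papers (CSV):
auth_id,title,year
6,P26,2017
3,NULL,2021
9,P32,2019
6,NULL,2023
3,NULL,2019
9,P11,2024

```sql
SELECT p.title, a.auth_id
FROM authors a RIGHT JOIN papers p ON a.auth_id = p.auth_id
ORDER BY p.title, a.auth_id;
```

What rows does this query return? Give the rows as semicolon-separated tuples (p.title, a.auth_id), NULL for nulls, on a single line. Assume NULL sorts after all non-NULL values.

RIGHT JOIN keeps every row from `papers`; unmatched rows get NULL for `authors`'s columns.
Matching on a.auth_id = p.auth_id. A NULL in a compared column never satisfies the condition.
- a[0] auth_id=1 → no match.
- a[1] auth_id=NULL → no match.
- a[2] auth_id=1 → no match.
- a[3] auth_id=7 → no match.
- a[4] auth_id=9 → 2 match(es) in p → 2 row(s).
- 4 p row(s) had no a match → kept, a columns NULL.
After projecting and ordering:
p.title | a.auth_id
P11 | 9
P26 | NULL
P32 | 9
NULL | NULL
NULL | NULL
NULL | NULL

(P11, 9); (P26, NULL); (P32, 9); (NULL, NULL); (NULL, NULL); (NULL, NULL)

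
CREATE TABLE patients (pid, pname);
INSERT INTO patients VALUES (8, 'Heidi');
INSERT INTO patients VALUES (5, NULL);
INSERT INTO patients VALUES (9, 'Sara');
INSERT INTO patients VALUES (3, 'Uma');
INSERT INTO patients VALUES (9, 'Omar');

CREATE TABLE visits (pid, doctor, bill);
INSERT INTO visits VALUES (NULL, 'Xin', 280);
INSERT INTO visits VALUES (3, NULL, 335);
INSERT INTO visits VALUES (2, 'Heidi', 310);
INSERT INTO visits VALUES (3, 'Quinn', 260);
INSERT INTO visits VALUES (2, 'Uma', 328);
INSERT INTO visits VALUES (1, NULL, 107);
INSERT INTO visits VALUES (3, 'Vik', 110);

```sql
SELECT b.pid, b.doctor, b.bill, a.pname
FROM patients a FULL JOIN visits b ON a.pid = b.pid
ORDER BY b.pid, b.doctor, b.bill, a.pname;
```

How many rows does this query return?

FULL OUTER JOIN keeps every row from both sides; unmatched rows get NULL for the other side's columns.
Matching on a.pid = b.pid. A NULL in a compared column never satisfies the condition.
Matched pairs: 3; unmatched a rows kept: 4; unmatched b rows kept: 4.
Total: 3 matched + 8 padded = 11 rows.

11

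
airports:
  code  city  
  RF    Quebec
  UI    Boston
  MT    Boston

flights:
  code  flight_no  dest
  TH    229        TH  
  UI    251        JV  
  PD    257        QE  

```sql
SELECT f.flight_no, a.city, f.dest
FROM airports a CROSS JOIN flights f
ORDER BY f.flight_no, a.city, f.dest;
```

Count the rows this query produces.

CROSS JOIN pairs every row of `airports` with every row of `flights`: 3 × 3 = 9 rows.

9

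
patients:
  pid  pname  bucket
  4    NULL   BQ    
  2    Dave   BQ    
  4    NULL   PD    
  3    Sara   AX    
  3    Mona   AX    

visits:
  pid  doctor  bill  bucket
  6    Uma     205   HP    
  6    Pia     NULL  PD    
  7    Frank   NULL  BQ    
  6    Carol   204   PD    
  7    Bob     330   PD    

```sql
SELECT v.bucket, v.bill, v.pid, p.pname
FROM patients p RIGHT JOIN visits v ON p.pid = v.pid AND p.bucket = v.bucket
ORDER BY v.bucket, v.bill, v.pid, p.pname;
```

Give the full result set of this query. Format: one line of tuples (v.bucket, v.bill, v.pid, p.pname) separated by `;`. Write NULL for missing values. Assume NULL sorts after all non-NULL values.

RIGHT JOIN keeps every row from `visits`; unmatched rows get NULL for `patients`'s columns.
Matching on p.pid = v.pid AND p.bucket = v.bucket.
- p row (pid=4, bucket=BQ): no match.
- p row (pid=2, bucket=BQ): no match.
- p row (pid=4, bucket=PD): no match.
- p row (pid=3, bucket=AX): no match.
- p row (pid=3, bucket=AX): no match.
- 5 row(s) from v found no p partner → padded with NULL.
After projecting and ordering:
v.bucket | v.bill | v.pid | p.pname
BQ | NULL | 7 | NULL
HP | 205 | 6 | NULL
PD | 204 | 6 | NULL
PD | 330 | 7 | NULL
PD | NULL | 6 | NULL

(BQ, NULL, 7, NULL); (HP, 205, 6, NULL); (PD, 204, 6, NULL); (PD, 330, 7, NULL); (PD, NULL, 6, NULL)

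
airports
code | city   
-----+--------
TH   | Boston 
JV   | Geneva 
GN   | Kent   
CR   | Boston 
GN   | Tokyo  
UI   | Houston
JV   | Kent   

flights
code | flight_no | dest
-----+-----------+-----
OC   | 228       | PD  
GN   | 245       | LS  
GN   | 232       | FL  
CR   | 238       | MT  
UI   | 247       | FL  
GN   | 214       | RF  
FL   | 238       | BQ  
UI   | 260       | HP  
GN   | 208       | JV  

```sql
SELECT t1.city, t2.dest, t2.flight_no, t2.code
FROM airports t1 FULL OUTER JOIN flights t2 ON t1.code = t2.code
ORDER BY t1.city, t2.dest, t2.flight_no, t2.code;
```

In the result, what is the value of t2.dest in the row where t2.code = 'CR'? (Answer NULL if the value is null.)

FULL OUTER JOIN keeps every row from both sides; unmatched rows get NULL for the other side's columns.
Matching on t1.code = t2.code.
Matched pairs: 11; unmatched t1 rows kept: 3; unmatched t2 rows kept: 2.

MT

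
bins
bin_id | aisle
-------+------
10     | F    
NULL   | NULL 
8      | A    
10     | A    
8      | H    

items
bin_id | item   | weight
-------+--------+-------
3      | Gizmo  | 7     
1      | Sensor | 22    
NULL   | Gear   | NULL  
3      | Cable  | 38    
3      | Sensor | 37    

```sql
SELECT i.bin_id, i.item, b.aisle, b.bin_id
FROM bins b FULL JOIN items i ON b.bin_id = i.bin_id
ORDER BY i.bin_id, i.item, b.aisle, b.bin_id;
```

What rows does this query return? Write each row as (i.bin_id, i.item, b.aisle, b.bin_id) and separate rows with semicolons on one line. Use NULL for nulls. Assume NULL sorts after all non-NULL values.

(1, Sensor, NULL, NULL); (3, Cable, NULL, NULL); (3, Gizmo, NULL, NULL); (3, Sensor, NULL, NULL); (NULL, Gear, NULL, NULL); (NULL, NULL, A, 8); (NULL, NULL, A, 10); (NULL, NULL, F, 10); (NULL, NULL, H, 8); (NULL, NULL, NULL, NULL)

FULL OUTER JOIN keeps every row from both sides; unmatched rows get NULL for the other side's columns.
Matching on b.bin_id = i.bin_id. A NULL in a compared column never satisfies the condition.
- b (bin_id=10) has no partner → padded with NULL.
- b (bin_id=NULL) has no partner → padded with NULL.
- b (bin_id=8) has no partner → padded with NULL.
- b (bin_id=10) has no partner → padded with NULL.
- b (bin_id=8) has no partner → padded with NULL.
- 5 row(s) from i found no b partner → padded with NULL.
After projecting and ordering:
i.bin_id | i.item | b.aisle | b.bin_id
1 | Sensor | NULL | NULL
3 | Cable | NULL | NULL
3 | Gizmo | NULL | NULL
3 | Sensor | NULL | NULL
NULL | Gear | NULL | NULL
NULL | NULL | A | 8
NULL | NULL | A | 10
NULL | NULL | F | 10
NULL | NULL | H | 8
NULL | NULL | NULL | NULL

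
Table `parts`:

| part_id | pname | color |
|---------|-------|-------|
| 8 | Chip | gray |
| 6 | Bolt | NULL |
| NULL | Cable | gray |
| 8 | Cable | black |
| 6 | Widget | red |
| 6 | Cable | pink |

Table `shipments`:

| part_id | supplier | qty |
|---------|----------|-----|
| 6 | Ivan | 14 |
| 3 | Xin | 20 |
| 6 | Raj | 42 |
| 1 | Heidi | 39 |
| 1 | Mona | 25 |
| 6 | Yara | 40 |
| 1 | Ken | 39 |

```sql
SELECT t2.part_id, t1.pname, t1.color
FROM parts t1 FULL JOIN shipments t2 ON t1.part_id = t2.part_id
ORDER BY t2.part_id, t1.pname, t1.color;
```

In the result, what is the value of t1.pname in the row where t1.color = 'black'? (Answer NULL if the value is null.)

Cable

FULL OUTER JOIN keeps every row from both sides; unmatched rows get NULL for the other side's columns.
Matching on t1.part_id = t2.part_id. A NULL in a compared column never satisfies the condition.
- part_id=8: no t2 row matches, row kept with t2 columns NULL.
- part_id=6: 3 matching t2 row(s), so 3 row(s) emitted.
- part_id=NULL: no t2 row matches, row kept with t2 columns NULL.
- part_id=8: no t2 row matches, row kept with t2 columns NULL.
- part_id=6: 3 matching t2 row(s), so 3 row(s) emitted.
- part_id=6: 3 matching t2 row(s), so 3 row(s) emitted.
- plus 4 unmatched t2 row(s), each kept with NULL t1 columns.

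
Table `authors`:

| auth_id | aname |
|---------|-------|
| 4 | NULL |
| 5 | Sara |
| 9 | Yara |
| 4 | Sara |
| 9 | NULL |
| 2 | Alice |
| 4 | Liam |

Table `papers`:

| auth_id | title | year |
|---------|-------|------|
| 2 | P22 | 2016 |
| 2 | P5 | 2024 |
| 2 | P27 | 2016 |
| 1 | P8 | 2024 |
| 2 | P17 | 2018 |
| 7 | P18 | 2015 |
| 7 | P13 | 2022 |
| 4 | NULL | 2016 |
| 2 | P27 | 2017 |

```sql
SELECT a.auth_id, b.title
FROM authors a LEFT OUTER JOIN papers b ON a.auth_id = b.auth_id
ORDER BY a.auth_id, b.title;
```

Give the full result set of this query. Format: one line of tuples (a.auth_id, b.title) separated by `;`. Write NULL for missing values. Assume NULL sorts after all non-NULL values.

LEFT JOIN keeps every row from `authors`; unmatched rows get NULL for `papers`'s columns.
Matching on a.auth_id = b.auth_id.
Matched pairs: 8; unmatched a rows kept: 3.

(2, P17); (2, P22); (2, P27); (2, P27); (2, P5); (4, NULL); (4, NULL); (4, NULL); (5, NULL); (9, NULL); (9, NULL)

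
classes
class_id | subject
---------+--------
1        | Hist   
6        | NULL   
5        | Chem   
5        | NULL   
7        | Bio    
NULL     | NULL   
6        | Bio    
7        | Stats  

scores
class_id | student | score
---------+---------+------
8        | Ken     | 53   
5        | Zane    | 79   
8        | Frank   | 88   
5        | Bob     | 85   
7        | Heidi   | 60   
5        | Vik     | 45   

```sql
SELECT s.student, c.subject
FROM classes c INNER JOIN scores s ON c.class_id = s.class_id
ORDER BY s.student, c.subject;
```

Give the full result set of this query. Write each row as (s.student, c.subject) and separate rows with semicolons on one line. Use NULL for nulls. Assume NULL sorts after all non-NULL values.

(Bob, Chem); (Bob, NULL); (Heidi, Bio); (Heidi, Stats); (Vik, Chem); (Vik, NULL); (Zane, Chem); (Zane, NULL)

INNER JOIN keeps only pairs where the ON condition holds.
Matching on c.class_id = s.class_id. A NULL in a compared column never satisfies the condition.
Matched pairs: 8.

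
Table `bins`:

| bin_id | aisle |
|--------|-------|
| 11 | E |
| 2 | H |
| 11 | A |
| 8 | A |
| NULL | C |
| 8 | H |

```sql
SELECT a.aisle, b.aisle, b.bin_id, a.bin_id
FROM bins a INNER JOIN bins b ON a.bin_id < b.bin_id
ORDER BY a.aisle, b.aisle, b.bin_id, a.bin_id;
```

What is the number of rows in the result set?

8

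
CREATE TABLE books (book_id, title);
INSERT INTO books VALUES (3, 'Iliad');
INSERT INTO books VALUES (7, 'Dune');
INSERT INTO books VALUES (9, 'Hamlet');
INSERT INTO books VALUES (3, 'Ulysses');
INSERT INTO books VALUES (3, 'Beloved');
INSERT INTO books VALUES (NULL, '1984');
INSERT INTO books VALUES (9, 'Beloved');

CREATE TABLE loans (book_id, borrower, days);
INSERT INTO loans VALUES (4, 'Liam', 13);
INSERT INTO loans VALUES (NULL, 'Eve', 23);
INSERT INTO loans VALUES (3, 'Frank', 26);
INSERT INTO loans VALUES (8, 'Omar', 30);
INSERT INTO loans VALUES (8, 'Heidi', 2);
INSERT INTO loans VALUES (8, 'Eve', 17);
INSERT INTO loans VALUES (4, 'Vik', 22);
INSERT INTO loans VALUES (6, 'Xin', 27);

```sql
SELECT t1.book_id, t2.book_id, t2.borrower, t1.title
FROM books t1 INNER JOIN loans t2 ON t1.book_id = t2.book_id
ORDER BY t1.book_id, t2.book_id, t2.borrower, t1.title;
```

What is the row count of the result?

3

INNER JOIN keeps only pairs where the ON condition holds.
Matching on t1.book_id = t2.book_id. A NULL in a compared column never satisfies the condition.
- t1 (book_id=3) pairs with 1 row(s) of t2.
- t1 (book_id=7) has no partner → excluded.
- t1 (book_id=9) has no partner → excluded.
- t1 (book_id=3) pairs with 1 row(s) of t2.
- t1 (book_id=3) pairs with 1 row(s) of t2.
- t1 (book_id=NULL) has no partner → excluded.
- t1 (book_id=9) has no partner → excluded.
Total: 3 rows.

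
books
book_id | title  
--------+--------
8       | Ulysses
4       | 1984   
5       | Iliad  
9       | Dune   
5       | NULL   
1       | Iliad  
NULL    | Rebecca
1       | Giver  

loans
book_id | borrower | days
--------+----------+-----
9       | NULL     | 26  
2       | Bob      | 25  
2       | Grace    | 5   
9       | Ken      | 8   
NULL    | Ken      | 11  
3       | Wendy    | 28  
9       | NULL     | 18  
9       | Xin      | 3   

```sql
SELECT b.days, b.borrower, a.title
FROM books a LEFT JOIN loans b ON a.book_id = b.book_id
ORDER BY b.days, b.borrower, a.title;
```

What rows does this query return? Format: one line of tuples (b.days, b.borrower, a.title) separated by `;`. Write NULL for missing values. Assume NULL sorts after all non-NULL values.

LEFT JOIN keeps every row from `books`; unmatched rows get NULL for `loans`'s columns.
Matching on a.book_id = b.book_id. A NULL in a compared column never satisfies the condition.
- book_id=8: no b row matches, row kept with b columns NULL.
- book_id=4: no b row matches, row kept with b columns NULL.
- book_id=5: no b row matches, row kept with b columns NULL.
- book_id=9: 4 matching b row(s), so 4 row(s) emitted.
- book_id=5: no b row matches, row kept with b columns NULL.
- book_id=1: no b row matches, row kept with b columns NULL.
- book_id=NULL: no b row matches, row kept with b columns NULL.
- book_id=1: no b row matches, row kept with b columns NULL.

(3, Xin, Dune); (8, Ken, Dune); (18, NULL, Dune); (26, NULL, Dune); (NULL, NULL, 1984); (NULL, NULL, Giver); (NULL, NULL, Iliad); (NULL, NULL, Iliad); (NULL, NULL, Rebecca); (NULL, NULL, Ulysses); (NULL, NULL, NULL)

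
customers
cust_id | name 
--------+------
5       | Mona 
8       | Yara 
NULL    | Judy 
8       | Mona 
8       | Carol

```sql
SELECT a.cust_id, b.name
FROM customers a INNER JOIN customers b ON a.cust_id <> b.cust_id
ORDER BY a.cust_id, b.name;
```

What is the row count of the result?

6

INNER JOIN keeps only pairs where the ON condition holds.
Matching on a.cust_id <> b.cust_id. A NULL in a compared column never satisfies the condition.
- a (cust_id=5) pairs with 3 row(s) of b.
- a (cust_id=8) pairs with 1 row(s) of b.
- a (cust_id=NULL) has no partner → excluded.
- a (cust_id=8) pairs with 1 row(s) of b.
- a (cust_id=8) pairs with 1 row(s) of b.
Total: 6 rows.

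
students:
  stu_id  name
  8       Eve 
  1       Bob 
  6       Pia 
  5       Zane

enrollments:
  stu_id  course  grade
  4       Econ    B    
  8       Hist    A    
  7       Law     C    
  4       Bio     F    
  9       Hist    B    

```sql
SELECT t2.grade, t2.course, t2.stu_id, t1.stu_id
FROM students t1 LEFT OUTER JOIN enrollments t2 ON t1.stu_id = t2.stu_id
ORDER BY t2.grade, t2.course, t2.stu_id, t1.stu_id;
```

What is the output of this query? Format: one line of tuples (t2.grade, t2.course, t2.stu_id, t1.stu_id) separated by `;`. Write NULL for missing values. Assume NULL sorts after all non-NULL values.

(A, Hist, 8, 8); (NULL, NULL, NULL, 1); (NULL, NULL, NULL, 5); (NULL, NULL, NULL, 6)

LEFT JOIN keeps every row from `students`; unmatched rows get NULL for `enrollments`'s columns.
Matching on t1.stu_id = t2.stu_id.
- stu_id=8: 1 matching t2 row(s), so 1 row(s) emitted.
- stu_id=1: no t2 row matches, row kept with t2 columns NULL.
- stu_id=6: no t2 row matches, row kept with t2 columns NULL.
- stu_id=5: no t2 row matches, row kept with t2 columns NULL.
After projecting and ordering:
t2.grade | t2.course | t2.stu_id | t1.stu_id
A | Hist | 8 | 8
NULL | NULL | NULL | 1
NULL | NULL | NULL | 5
NULL | NULL | NULL | 6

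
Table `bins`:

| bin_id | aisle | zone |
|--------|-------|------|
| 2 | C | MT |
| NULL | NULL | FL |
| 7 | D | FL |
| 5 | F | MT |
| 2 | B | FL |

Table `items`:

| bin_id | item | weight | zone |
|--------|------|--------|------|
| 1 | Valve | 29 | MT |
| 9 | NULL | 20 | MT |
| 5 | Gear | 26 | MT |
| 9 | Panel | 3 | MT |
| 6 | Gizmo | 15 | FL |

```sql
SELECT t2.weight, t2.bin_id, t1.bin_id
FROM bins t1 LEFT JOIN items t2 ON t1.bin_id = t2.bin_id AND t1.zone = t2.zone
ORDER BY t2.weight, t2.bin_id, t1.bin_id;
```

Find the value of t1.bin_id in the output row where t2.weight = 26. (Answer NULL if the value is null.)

5

LEFT JOIN keeps every row from `bins`; unmatched rows get NULL for `items`'s columns.
Matching on t1.bin_id = t2.bin_id AND t1.zone = t2.zone. A NULL in a compared column never satisfies the condition.
- t1 (bin_id=2, zone=MT) has no partner → padded with NULL.
- t1 (bin_id=NULL, zone=FL) has no partner → padded with NULL.
- t1 (bin_id=7, zone=FL) has no partner → padded with NULL.
- t1 (bin_id=5, zone=MT) pairs with 1 row(s) of t2.
- t1 (bin_id=2, zone=FL) has no partner → padded with NULL.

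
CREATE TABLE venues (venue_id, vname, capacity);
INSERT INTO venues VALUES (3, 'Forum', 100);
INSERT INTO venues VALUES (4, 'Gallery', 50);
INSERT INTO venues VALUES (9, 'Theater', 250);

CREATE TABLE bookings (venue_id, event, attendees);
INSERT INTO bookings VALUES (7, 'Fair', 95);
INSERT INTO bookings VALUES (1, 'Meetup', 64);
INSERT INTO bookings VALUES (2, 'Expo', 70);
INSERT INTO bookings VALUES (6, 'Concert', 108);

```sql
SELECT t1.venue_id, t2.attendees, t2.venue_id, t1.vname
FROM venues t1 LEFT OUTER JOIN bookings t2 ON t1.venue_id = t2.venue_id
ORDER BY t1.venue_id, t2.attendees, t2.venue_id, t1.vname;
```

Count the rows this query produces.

3

LEFT JOIN keeps every row from `venues`; unmatched rows get NULL for `bookings`'s columns.
Matching on t1.venue_id = t2.venue_id.
- t1[0] venue_id=3 → no match; kept with NULLs on the t2 side.
- t1[1] venue_id=4 → no match; kept with NULLs on the t2 side.
- t1[2] venue_id=9 → no match; kept with NULLs on the t2 side.
Total: 0 matched + 3 padded = 3 rows.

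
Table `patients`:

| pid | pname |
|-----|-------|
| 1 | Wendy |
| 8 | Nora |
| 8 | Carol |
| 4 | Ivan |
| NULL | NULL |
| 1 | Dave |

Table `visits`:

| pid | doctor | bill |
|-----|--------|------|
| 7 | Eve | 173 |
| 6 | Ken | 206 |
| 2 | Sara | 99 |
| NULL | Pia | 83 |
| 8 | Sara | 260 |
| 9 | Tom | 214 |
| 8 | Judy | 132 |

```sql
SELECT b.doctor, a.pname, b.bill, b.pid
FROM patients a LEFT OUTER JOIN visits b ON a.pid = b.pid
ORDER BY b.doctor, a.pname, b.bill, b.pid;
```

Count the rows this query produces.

8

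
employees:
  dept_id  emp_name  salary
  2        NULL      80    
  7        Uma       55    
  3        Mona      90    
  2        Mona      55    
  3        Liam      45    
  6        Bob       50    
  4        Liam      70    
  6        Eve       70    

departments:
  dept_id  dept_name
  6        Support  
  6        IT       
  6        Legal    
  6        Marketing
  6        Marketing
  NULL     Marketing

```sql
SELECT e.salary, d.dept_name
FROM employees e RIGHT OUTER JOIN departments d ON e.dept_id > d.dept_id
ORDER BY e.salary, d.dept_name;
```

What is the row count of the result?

6

RIGHT JOIN keeps every row from `departments`; unmatched rows get NULL for `employees`'s columns.
Matching on e.dept_id > d.dept_id. A NULL in a compared column never satisfies the condition.
Matched pairs: 5; unmatched d rows kept: 1.
Total: 5 matched + 1 padded = 6 rows.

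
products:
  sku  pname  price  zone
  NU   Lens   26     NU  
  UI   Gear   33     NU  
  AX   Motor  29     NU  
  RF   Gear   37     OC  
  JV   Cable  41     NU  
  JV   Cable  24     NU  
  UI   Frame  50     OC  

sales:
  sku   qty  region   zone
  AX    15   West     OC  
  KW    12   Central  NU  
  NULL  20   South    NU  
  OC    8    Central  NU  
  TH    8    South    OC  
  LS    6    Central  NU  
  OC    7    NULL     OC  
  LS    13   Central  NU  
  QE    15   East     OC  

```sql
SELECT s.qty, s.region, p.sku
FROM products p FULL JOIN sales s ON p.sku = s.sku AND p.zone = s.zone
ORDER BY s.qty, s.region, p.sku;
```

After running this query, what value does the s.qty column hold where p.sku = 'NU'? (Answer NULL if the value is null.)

NULL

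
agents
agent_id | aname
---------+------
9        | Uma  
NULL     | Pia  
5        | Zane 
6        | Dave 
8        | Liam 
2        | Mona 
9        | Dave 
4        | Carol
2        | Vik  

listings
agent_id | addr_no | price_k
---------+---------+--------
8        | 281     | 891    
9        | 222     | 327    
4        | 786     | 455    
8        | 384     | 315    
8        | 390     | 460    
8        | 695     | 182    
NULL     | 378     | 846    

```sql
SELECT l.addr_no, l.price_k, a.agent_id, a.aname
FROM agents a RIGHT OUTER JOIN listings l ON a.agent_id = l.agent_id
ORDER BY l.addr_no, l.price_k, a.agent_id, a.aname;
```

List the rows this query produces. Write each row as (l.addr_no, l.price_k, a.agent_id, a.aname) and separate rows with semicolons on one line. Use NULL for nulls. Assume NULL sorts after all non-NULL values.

(222, 327, 9, Dave); (222, 327, 9, Uma); (281, 891, 8, Liam); (378, 846, NULL, NULL); (384, 315, 8, Liam); (390, 460, 8, Liam); (695, 182, 8, Liam); (786, 455, 4, Carol)

RIGHT JOIN keeps every row from `listings`; unmatched rows get NULL for `agents`'s columns.
Matching on a.agent_id = l.agent_id. A NULL in a compared column never satisfies the condition.
- a row (agent_id=9): matches 1 l row(s) → 1 output row(s).
- a row (agent_id=NULL): no match.
- a row (agent_id=5): no match.
- a row (agent_id=6): no match.
- a row (agent_id=8): matches 4 l row(s) → 4 output row(s).
- a row (agent_id=2): no match.
- a row (agent_id=9): matches 1 l row(s) → 1 output row(s).
- a row (agent_id=4): matches 1 l row(s) → 1 output row(s).
- a row (agent_id=2): no match.
- 1 row(s) from l found no a partner → padded with NULL.
After projecting and ordering:
l.addr_no | l.price_k | a.agent_id | a.aname
222 | 327 | 9 | Dave
222 | 327 | 9 | Uma
281 | 891 | 8 | Liam
378 | 846 | NULL | NULL
384 | 315 | 8 | Liam
390 | 460 | 8 | Liam
695 | 182 | 8 | Liam
786 | 455 | 4 | Carol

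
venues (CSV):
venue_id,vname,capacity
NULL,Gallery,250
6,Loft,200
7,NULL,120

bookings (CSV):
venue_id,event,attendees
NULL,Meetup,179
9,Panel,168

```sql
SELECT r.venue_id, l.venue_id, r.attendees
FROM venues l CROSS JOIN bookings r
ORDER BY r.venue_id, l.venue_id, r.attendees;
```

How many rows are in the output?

CROSS JOIN pairs every row of `venues` with every row of `bookings`: 3 × 2 = 6 rows.

6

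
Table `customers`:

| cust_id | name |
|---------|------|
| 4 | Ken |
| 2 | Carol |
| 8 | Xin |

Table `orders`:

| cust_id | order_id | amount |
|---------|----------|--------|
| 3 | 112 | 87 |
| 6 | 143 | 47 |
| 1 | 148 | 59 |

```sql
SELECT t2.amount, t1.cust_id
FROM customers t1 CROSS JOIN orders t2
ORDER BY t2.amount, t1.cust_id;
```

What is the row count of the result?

9

CROSS JOIN pairs every row of `customers` with every row of `orders`: 3 × 3 = 9 rows.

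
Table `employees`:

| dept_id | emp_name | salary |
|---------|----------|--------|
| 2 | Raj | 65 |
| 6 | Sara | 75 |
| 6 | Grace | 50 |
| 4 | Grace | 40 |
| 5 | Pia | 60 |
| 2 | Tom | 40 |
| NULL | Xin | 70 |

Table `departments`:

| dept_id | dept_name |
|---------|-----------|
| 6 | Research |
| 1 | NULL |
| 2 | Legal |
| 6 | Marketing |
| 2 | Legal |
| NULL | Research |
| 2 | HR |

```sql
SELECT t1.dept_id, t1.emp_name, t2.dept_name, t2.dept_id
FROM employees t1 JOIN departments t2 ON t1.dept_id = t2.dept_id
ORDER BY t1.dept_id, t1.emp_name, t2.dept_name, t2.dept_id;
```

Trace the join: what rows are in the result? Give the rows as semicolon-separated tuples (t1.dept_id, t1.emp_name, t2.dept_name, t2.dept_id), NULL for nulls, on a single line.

(2, Raj, HR, 2); (2, Raj, Legal, 2); (2, Raj, Legal, 2); (2, Tom, HR, 2); (2, Tom, Legal, 2); (2, Tom, Legal, 2); (6, Grace, Marketing, 6); (6, Grace, Research, 6); (6, Sara, Marketing, 6); (6, Sara, Research, 6)

INNER JOIN keeps only pairs where the ON condition holds.
Matching on t1.dept_id = t2.dept_id. A NULL in a compared column never satisfies the condition.
- t1 (dept_id=2) pairs with 3 row(s) of t2.
- t1 (dept_id=6) pairs with 2 row(s) of t2.
- t1 (dept_id=6) pairs with 2 row(s) of t2.
- t1 (dept_id=4) has no partner → excluded.
- t1 (dept_id=5) has no partner → excluded.
- t1 (dept_id=2) pairs with 3 row(s) of t2.
- t1 (dept_id=NULL) has no partner → excluded.
After projecting and ordering:
t1.dept_id | t1.emp_name | t2.dept_name | t2.dept_id
2 | Raj | HR | 2
2 | Raj | Legal | 2
2 | Raj | Legal | 2
2 | Tom | HR | 2
2 | Tom | Legal | 2
2 | Tom | Legal | 2
6 | Grace | Marketing | 6
6 | Grace | Research | 6
6 | Sara | Marketing | 6
6 | Sara | Research | 6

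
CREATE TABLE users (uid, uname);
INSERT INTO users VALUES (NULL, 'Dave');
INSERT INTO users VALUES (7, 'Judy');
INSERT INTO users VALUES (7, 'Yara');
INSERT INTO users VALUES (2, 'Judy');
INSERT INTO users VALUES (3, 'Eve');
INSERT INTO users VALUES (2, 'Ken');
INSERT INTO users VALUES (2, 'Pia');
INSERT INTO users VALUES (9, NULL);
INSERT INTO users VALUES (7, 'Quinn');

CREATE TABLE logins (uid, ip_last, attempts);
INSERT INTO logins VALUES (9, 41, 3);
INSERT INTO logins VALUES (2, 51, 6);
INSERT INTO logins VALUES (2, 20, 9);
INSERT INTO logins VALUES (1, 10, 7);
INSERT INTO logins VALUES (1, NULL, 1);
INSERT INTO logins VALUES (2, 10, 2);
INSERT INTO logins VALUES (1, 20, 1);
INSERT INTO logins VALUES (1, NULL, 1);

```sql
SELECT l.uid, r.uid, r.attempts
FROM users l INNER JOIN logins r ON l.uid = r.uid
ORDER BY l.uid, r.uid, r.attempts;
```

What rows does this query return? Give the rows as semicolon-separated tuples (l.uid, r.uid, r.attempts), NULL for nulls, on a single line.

(2, 2, 2); (2, 2, 2); (2, 2, 2); (2, 2, 6); (2, 2, 6); (2, 2, 6); (2, 2, 9); (2, 2, 9); (2, 2, 9); (9, 9, 3)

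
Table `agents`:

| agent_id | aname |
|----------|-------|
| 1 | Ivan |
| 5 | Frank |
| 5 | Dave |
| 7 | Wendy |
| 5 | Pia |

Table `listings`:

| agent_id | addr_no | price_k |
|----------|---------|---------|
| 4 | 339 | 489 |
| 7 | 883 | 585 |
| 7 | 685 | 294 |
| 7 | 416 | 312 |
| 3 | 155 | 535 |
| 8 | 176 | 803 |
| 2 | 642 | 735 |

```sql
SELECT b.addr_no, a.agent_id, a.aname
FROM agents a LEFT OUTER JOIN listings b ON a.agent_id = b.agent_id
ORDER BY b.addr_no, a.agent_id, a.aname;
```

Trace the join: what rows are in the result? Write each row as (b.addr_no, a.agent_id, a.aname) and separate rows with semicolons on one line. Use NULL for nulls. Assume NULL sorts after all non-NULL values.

(416, 7, Wendy); (685, 7, Wendy); (883, 7, Wendy); (NULL, 1, Ivan); (NULL, 5, Dave); (NULL, 5, Frank); (NULL, 5, Pia)

LEFT JOIN keeps every row from `agents`; unmatched rows get NULL for `listings`'s columns.
Matching on a.agent_id = b.agent_id.
- a row (agent_id=1): no match → kept, b columns NULL.
- a row (agent_id=5): no match → kept, b columns NULL.
- a row (agent_id=5): no match → kept, b columns NULL.
- a row (agent_id=7): matches 3 b row(s) → 3 output row(s).
- a row (agent_id=5): no match → kept, b columns NULL.
After projecting and ordering:
b.addr_no | a.agent_id | a.aname
416 | 7 | Wendy
685 | 7 | Wendy
883 | 7 | Wendy
NULL | 1 | Ivan
NULL | 5 | Dave
NULL | 5 | Frank
NULL | 5 | Pia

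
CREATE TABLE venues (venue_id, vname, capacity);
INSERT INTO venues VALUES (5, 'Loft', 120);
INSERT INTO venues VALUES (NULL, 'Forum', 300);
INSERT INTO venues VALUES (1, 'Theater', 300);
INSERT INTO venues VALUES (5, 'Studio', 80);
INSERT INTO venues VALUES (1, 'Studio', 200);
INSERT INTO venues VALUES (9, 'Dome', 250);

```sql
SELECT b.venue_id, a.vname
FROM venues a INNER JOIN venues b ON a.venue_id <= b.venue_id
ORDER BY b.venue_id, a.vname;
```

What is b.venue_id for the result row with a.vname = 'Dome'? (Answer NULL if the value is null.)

INNER JOIN keeps only pairs where the ON condition holds.
Matching on a.venue_id <= b.venue_id. A NULL in a compared column never satisfies the condition.
- a row (venue_id=5): matches 3 b row(s) → 3 output row(s).
- a row (venue_id=NULL): no match → dropped.
- a row (venue_id=1): matches 5 b row(s) → 5 output row(s).
- a row (venue_id=5): matches 3 b row(s) → 3 output row(s).
- a row (venue_id=1): matches 5 b row(s) → 5 output row(s).
- a row (venue_id=9): matches 1 b row(s) → 1 output row(s).

9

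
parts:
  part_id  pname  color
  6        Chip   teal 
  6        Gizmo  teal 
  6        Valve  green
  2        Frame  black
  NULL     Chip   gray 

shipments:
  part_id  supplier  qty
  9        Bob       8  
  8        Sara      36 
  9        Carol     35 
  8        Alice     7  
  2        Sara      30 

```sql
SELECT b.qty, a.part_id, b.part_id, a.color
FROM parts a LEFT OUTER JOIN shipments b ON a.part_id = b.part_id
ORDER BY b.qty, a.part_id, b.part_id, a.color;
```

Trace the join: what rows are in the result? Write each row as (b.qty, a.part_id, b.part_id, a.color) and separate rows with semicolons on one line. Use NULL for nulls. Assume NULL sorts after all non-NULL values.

(30, 2, 2, black); (NULL, 6, NULL, green); (NULL, 6, NULL, teal); (NULL, 6, NULL, teal); (NULL, NULL, NULL, gray)

LEFT JOIN keeps every row from `parts`; unmatched rows get NULL for `shipments`'s columns.
Matching on a.part_id = b.part_id. A NULL in a compared column never satisfies the condition.
Matched pairs: 1; unmatched a rows kept: 4.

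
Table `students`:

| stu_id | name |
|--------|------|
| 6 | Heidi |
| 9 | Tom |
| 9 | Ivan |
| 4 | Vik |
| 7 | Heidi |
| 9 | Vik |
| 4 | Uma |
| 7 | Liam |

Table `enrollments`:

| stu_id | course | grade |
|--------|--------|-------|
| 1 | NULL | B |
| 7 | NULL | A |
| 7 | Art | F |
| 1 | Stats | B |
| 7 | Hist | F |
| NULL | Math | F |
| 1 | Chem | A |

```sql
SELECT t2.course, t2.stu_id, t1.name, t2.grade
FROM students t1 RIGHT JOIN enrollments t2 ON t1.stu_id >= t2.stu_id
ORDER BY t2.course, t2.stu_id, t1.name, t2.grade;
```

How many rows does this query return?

40

RIGHT JOIN keeps every row from `enrollments`; unmatched rows get NULL for `students`'s columns.
Matching on t1.stu_id >= t2.stu_id. A NULL in a compared column never satisfies the condition.
- stu_id=6: 3 matching t2 row(s), so 3 row(s) emitted.
- stu_id=9: 6 matching t2 row(s), so 6 row(s) emitted.
- stu_id=9: 6 matching t2 row(s), so 6 row(s) emitted.
- stu_id=4: 3 matching t2 row(s), so 3 row(s) emitted.
- stu_id=7: 6 matching t2 row(s), so 6 row(s) emitted.
- stu_id=9: 6 matching t2 row(s), so 6 row(s) emitted.
- stu_id=4: 3 matching t2 row(s), so 3 row(s) emitted.
- stu_id=7: 6 matching t2 row(s), so 6 row(s) emitted.
- plus 1 unmatched t2 row(s), each kept with NULL t1 columns.
Total: 39 matched + 1 padded = 40 rows.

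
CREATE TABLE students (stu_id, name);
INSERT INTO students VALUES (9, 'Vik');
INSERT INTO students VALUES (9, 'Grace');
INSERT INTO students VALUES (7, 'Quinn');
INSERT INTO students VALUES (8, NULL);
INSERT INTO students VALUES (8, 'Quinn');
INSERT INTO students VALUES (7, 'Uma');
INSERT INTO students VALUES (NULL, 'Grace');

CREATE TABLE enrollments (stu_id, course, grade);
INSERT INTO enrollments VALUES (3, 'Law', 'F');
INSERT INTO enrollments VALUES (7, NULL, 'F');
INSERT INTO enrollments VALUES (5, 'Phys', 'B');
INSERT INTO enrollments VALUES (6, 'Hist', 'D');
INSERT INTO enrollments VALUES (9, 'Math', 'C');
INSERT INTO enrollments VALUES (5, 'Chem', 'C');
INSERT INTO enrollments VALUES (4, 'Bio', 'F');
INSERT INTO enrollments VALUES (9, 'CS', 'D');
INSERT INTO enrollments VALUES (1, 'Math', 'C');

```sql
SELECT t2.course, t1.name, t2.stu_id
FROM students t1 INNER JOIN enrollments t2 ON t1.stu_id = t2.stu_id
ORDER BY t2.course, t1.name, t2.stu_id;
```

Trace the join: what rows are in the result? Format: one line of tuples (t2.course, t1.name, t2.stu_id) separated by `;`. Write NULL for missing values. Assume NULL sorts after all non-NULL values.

(CS, Grace, 9); (CS, Vik, 9); (Math, Grace, 9); (Math, Vik, 9); (NULL, Quinn, 7); (NULL, Uma, 7)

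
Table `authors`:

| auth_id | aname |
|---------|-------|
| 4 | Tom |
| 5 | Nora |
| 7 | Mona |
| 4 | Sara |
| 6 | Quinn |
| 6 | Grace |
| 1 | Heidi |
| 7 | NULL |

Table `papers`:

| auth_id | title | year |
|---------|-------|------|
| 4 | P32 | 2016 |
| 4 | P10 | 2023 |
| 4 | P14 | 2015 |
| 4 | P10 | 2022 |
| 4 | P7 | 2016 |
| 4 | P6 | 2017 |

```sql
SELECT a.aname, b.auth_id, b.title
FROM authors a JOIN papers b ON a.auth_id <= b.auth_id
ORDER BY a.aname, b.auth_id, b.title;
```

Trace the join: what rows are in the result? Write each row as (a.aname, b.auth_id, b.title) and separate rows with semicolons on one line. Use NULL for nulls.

INNER JOIN keeps only pairs where the ON condition holds.
Matching on a.auth_id <= b.auth_id.
- auth_id=4: 6 matching b row(s), so 6 row(s) emitted.
- auth_id=5: no matching b row, dropped.
- auth_id=7: no matching b row, dropped.
- auth_id=4: 6 matching b row(s), so 6 row(s) emitted.
- auth_id=6: no matching b row, dropped.
- auth_id=6: no matching b row, dropped.
- auth_id=1: 6 matching b row(s), so 6 row(s) emitted.
- auth_id=7: no matching b row, dropped.

(Heidi, 4, P10); (Heidi, 4, P10); (Heidi, 4, P14); (Heidi, 4, P32); (Heidi, 4, P6); (Heidi, 4, P7); (Sara, 4, P10); (Sara, 4, P10); (Sara, 4, P14); (Sara, 4, P32); (Sara, 4, P6); (Sara, 4, P7); (Tom, 4, P10); (Tom, 4, P10); (Tom, 4, P14); (Tom, 4, P32); (Tom, 4, P6); (Tom, 4, P7)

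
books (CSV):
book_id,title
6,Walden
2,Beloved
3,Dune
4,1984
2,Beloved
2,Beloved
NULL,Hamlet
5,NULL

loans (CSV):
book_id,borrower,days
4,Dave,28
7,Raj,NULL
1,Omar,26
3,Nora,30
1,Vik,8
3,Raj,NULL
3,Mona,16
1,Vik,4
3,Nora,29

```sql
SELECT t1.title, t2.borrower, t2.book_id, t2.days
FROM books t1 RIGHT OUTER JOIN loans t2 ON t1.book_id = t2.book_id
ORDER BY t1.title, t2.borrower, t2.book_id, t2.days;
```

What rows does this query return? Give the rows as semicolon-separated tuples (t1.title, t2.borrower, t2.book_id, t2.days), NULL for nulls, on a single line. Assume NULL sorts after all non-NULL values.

RIGHT JOIN keeps every row from `loans`; unmatched rows get NULL for `books`'s columns.
Matching on t1.book_id = t2.book_id. A NULL in a compared column never satisfies the condition.
Matched pairs: 5; unmatched t2 rows kept: 4.

(1984, Dave, 4, 28); (Dune, Mona, 3, 16); (Dune, Nora, 3, 29); (Dune, Nora, 3, 30); (Dune, Raj, 3, NULL); (NULL, Omar, 1, 26); (NULL, Raj, 7, NULL); (NULL, Vik, 1, 4); (NULL, Vik, 1, 8)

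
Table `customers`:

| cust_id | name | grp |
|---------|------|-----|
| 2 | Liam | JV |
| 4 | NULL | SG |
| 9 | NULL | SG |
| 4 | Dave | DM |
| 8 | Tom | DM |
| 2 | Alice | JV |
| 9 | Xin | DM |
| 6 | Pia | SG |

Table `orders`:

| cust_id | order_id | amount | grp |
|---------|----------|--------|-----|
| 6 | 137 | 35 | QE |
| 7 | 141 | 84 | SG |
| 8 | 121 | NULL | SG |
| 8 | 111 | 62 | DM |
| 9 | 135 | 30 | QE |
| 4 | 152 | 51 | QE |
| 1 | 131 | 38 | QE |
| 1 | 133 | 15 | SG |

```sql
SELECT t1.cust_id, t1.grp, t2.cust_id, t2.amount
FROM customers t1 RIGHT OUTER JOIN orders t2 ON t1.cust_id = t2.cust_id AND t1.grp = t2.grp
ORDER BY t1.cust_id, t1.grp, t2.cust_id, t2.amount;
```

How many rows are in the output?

8

RIGHT JOIN keeps every row from `orders`; unmatched rows get NULL for `customers`'s columns.
Matching on t1.cust_id = t2.cust_id AND t1.grp = t2.grp.
- t1 (cust_id=2, grp=JV) has no partner in t2.
- t1 (cust_id=4, grp=SG) has no partner in t2.
- t1 (cust_id=9, grp=SG) has no partner in t2.
- t1 (cust_id=4, grp=DM) has no partner in t2.
- t1 (cust_id=8, grp=DM) pairs with 1 row(s) of t2.
- t1 (cust_id=2, grp=JV) has no partner in t2.
- t1 (cust_id=9, grp=DM) has no partner in t2.
- t1 (cust_id=6, grp=SG) has no partner in t2.
- plus 7 unmatched t2 row(s), each kept with NULL t1 columns.
Total: 1 matched + 7 padded = 8 rows.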